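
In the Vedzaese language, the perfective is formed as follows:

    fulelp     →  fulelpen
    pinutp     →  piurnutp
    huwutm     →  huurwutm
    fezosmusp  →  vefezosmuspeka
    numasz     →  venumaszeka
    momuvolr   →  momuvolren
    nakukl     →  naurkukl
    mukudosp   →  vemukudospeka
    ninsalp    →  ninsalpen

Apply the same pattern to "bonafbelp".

fulelp and fezosmusp both end in -p yet inflect differently (fulelpen, vefezosmuspeka), so the final letter is not what conditions the rule; the second-to-last letter is.
"bonafbelp" has second-to-last letter 'l'. The stems whose second-to-last letter is 'l' (fulelp → fulelpen, momuvolr → momuvolren, ninsalp → ninsalpen) add -en.
So bonafbelp → bonafbelpen.

bonafbelpen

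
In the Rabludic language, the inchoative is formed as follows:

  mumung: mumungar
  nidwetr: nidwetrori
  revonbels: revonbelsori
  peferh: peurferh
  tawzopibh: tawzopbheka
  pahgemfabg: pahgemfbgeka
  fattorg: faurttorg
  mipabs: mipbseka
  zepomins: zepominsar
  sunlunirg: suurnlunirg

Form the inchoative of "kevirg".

keurvirg

"kevirg" has second-to-last letter 'r'. The stems whose second-to-last letter is 'r' (fattorg → faurttorg, peferh → peurferh, sunlunirg → suurnlunirg) insert -ur- after the first vowel.
So kevirg → keurvirg.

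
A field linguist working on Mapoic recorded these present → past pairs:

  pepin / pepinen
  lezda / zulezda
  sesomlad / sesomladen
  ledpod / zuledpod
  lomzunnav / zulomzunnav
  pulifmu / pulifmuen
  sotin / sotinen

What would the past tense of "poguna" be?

pogunaen

ledpod and sesomlad both end in -d yet inflect differently (zuledpod, sesomladen), so the final letter is not what conditions the rule; the first letter is.
"poguna" begins with p-. The stems beginning with p- (pulifmu → pulifmuen, pepin → pepinen) add -en.
The other pattern: stems beginning with l- add the prefix zu-.
So poguna → pogunaen.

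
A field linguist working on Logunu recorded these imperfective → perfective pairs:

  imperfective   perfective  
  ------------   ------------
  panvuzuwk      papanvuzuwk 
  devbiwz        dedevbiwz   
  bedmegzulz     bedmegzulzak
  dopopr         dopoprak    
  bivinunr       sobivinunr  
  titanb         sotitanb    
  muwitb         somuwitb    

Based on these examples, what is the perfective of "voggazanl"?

sovoggazanl

"voggazanl" has second-to-last letter 'n'. The stems whose second-to-last letter is 'n' (titanb → sotitanb, bivinunr → sobivinunr) add the prefix so-.
The other patterns: stems whose second-to-last letter is 'w' repeat the first consonant+vowel as a prefix; stems whose second-to-last letter is 'l' or 'p' add -ak.
So voggazanl → sovoggazanl.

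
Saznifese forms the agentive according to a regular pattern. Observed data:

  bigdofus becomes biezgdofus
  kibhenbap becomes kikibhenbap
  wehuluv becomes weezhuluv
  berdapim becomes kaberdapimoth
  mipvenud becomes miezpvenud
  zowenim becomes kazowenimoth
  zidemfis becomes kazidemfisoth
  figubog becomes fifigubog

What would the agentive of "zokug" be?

zidemfis and bigdofus both end in -s yet inflect differently (kazidemfisoth, biezgdofus), so the final letter is not what conditions the rule; the last vowel is.
"zokug" has last vowel 'u'. The stems whose last vowel is 'u' (mipvenud → miezpvenud, bigdofus → biezgdofus, wehuluv → weezhuluv) insert -ez- after the first vowel.
So zokug → zoezkug.

zoezkug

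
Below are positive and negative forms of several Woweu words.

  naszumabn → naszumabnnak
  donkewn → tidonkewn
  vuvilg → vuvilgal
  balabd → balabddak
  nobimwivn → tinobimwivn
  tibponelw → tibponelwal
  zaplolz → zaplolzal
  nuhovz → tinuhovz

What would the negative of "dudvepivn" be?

tidudvepivn

nuhovz and zaplolz both end in -z yet inflect differently (tinuhovz, zaplolzal), so the final letter is not what conditions the rule; the second-to-last letter is.
"dudvepivn" has second-to-last letter 'v'. The stems whose second-to-last letter is 'v' (nuhovz → tinuhovz, nobimwivn → tinobimwivn) add the prefix ti-.
The other patterns: stems whose second-to-last letter is 'l' add -al; stems whose second-to-last letter is 'b' double the final consonant and add -ak.
So dudvepivn → tidudvepivn.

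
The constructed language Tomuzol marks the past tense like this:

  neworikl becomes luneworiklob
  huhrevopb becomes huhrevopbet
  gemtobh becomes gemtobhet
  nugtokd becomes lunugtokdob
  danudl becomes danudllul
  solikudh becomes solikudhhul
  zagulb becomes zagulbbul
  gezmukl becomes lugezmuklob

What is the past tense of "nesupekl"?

lunesupeklob

gemtobh and solikudh both end in -h yet inflect differently (gemtobhet, solikudhhul), so the final letter is not what conditions the rule; the second-to-last letter is.
"nesupekl" has second-to-last letter 'k'. The stems whose second-to-last letter is 'k' (gezmukl → lugezmuklob, nugtokd → lunugtokdob, neworikl → luneworiklob) add lu- … -ob around the stem.
The other patterns: stems whose second-to-last letter is 'b' or 'p' add -et; stems whose second-to-last letter is 'd' or 'l' double the final consonant and add -ul.
So nesupekl → lunesupeklob.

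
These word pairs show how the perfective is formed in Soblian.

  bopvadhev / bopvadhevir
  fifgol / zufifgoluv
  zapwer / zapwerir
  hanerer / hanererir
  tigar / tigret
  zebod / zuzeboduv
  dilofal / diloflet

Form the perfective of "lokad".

dilofal and fifgol both end in -l yet inflect differently (diloflet, zufifgoluv), so the final letter is not what conditions the rule; the last vowel is.
"lokad" has last vowel 'a'. The stems whose last vowel is 'a' (dilofal → diloflet, tigar → tigret) delete the last vowel and add -et.
The other patterns: stems whose last vowel is 'o' add zu- … -uv around the stem; stems whose last vowel is 'e' add -ir.
So lokad → lokdet.

lokdet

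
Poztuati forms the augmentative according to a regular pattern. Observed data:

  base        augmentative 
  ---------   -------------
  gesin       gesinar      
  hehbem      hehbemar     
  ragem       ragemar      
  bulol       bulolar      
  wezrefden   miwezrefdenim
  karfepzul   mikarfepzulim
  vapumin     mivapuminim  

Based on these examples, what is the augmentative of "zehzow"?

"zehzow" has 2 vowels. The stems with 2 vowels (gesin → gesinar, hehbem → hehbemar, ragem → ragemar) add -ar.
The other pattern: stems with 3 vowels add mi- … -im around the stem.
So zehzow → zehzowar.

zehzowar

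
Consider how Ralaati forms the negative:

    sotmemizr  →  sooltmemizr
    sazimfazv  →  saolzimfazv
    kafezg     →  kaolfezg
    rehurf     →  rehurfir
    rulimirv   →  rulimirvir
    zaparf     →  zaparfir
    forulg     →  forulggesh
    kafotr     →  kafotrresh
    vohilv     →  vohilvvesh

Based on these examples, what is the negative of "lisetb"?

"lisetb" has second-to-last letter 't'. The one such stem in the data (kafotr → kafotrresh) doubles the final consonant and adds -esh (as do forulg, vohilv), so the same rule applies.
The other patterns: stems whose second-to-last letter is 'z' insert -ol- after the first vowel; stems whose second-to-last letter is 'r' add -ir.
So lisetb → lisetbbesh.

lisetbbesh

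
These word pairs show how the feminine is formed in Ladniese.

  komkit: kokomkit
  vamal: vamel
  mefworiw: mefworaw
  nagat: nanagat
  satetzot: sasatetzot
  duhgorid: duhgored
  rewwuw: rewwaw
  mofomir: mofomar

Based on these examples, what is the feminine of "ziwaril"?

"ziwaril" ends in -l. The one such stem in the data (vamal → vamel) changes the last vowel to 'e' (as does duhgorid), so the same rule applies.
So ziwaril → ziwarel.

ziwarel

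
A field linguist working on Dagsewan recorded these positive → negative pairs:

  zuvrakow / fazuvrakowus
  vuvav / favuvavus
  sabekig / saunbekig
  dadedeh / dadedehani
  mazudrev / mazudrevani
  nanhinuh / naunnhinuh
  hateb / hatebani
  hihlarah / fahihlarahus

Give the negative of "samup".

dadedeh and hihlarah both end in -h yet inflect differently (dadedehani, fahihlarahus), so the final letter is not what conditions the rule; the last vowel is.
"samup" has last vowel 'u'. The one such stem in the data (nanhinuh → naunnhinuh) inserts -un- after the first vowel (as does sabekig), so the same rule applies.
The other patterns: stems whose last vowel is 'e' add -ani; stems whose last vowel is 'a' or 'o' add fa- … -us around the stem.
So samup → saunmup.

saunmup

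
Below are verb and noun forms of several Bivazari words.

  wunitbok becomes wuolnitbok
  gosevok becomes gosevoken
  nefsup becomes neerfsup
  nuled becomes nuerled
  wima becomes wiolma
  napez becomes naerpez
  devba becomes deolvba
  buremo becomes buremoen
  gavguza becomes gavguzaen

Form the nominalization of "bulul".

bululen

"bulul" begins with b-. The one such stem in the data (buremo → buremoen) adds -en, so the same rule applies.
The other patterns: stems beginning with n- insert -er- after the first vowel; stems beginning with d- or w- insert -ol- after the first vowel.
So bulul → bululen.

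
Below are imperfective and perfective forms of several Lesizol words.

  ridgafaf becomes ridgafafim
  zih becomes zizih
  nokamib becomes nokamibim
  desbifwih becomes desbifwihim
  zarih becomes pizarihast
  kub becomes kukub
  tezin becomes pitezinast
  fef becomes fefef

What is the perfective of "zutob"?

zih and zarih both end in -h yet inflect differently (zizih, pizarihast), so the final letter is not what conditions the rule; the number of vowels is.
"zutob" has 2 vowels. The stems with 2 vowels (tezin → pitezinast, zarih → pizarihast) add pi- … -ast around the stem.
So zutob → pizutobast.

pizutobast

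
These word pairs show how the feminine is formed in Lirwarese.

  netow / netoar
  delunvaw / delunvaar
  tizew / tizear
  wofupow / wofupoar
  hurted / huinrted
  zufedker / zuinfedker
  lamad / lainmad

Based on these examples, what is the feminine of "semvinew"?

semvinear

tizew and hurted both have last vowel 'e' yet inflect differently (tizear, huinrted), so the last vowel is not what conditions the rule; the final letter is.
"semvinew" ends in -w. The stems ending in -w (netow → netoar, delunvaw → delunvaar, tizew → tizear) drop the final letter and add -ar.
So semvinew → semvinear.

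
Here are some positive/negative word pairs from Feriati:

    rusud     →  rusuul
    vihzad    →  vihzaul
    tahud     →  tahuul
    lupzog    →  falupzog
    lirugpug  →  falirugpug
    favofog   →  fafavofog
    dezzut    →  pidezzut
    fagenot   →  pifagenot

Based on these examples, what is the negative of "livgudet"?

rusud and lirugpug both have last vowel 'u' yet inflect differently (rusuul, falirugpug), so the last vowel is not what conditions the rule; the final letter is.
"livgudet" ends in -t. The stems ending in -t (dezzut → pidezzut, fagenot → pifagenot) add the prefix pi-.
So livgudet → pilivgudet.

pilivgudet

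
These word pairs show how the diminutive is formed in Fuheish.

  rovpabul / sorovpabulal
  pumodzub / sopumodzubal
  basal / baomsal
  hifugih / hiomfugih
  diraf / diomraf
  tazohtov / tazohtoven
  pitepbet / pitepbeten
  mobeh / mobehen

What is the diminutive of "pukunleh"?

pukunlehen

rovpabul and basal both end in -l yet inflect differently (sorovpabulal, baomsal), so the final letter is not what conditions the rule; the last vowel is.
"pukunleh" has last vowel 'e'. The stems whose last vowel is 'e' (pitepbet → pitepbeten, mobeh → mobehen) add -en.
The other patterns: stems whose last vowel is 'u' add so- … -al around the stem; stems whose last vowel is 'a' or 'i' insert -om- after the first vowel.
So pukunleh → pukunlehen.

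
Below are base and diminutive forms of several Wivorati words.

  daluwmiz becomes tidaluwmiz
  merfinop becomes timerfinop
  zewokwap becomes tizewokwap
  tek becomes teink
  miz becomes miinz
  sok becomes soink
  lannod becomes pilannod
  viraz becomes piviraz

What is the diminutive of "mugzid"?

"mugzid" has 2 vowels. The stems with 2 vowels (lannod → pilannod, viraz → piviraz) add the prefix pi-.
So mugzid → pimugzid.

pimugzid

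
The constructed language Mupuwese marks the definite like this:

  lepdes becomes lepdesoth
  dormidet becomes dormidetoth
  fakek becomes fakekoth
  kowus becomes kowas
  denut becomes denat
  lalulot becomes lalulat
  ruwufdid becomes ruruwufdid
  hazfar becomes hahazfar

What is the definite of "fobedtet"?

fobedtetoth

lepdes and kowus both end in -s yet inflect differently (lepdesoth, kowas), so the final letter is not what conditions the rule; the last vowel is.
"fobedtet" has last vowel 'e'. The stems whose last vowel is 'e' (lepdes → lepdesoth, dormidet → dormidetoth, fakek → fakekoth) add -oth.
The other patterns: stems whose last vowel is 'o' or 'u' change the last vowel to 'a'; stems whose last vowel is 'a' or 'i' repeat the first consonant+vowel as a prefix.
So fobedtet → fobedtetoth.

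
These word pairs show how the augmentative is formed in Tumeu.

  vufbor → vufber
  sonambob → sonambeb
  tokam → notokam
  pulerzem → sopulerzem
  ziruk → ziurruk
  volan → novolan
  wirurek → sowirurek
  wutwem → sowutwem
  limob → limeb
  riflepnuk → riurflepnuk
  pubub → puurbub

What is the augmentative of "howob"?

"howob" has last vowel 'o'. The stems whose last vowel is 'o' (vufbor → vufber, sonambob → sonambeb, limob → limeb) change the last vowel to 'e'.
The other patterns: stems whose last vowel is 'a' add the prefix no-; stems whose last vowel is 'u' insert -ur- after the first vowel; stems whose last vowel is 'e' add the prefix so-.
So howob → howeb.

howeb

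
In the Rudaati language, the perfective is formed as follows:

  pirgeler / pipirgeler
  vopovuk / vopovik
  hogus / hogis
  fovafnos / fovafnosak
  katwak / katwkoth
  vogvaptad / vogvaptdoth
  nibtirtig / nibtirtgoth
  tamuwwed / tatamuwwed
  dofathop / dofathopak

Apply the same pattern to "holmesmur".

holmesmir

fovafnos and hogus both end in -s yet inflect differently (fovafnosak, hogis), so the final letter is not what conditions the rule; the last vowel is.
"holmesmur" has last vowel 'u'. The stems whose last vowel is 'u' (hogus → hogis, vopovuk → vopovik) change the last vowel to 'i'.
So holmesmur → holmesmir.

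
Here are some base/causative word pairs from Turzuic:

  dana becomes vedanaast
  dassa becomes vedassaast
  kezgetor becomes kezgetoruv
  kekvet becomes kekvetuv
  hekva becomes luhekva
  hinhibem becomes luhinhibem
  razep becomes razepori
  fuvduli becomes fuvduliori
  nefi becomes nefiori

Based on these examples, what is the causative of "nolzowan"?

nolzowanori

"nolzowan" begins with n-. The one such stem in the data (nefi → nefiori) adds -ori, so the same rule applies.
The other patterns: stems beginning with d- add ve- … -ast around the stem; stems beginning with k- add -uv; stems beginning with h- add the prefix lu-.
So nolzowan → nolzowanori.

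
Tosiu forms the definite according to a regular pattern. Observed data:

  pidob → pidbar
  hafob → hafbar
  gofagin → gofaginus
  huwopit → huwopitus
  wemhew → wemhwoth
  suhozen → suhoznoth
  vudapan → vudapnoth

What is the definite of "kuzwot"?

gofagin and suhozen both end in -n yet inflect differently (gofaginus, suhoznoth), so the final letter is not what conditions the rule; the last vowel is.
"kuzwot" has last vowel 'o'. The stems whose last vowel is 'o' (pidob → pidbar, hafob → hafbar) delete the last vowel and add -ar.
So kuzwot → kuzwtar.

kuzwtar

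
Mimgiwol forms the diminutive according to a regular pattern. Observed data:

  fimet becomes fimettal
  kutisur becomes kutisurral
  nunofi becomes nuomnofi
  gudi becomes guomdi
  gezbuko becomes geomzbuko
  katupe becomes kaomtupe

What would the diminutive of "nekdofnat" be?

nekdofnattal

fimet and katupe both have last vowel 'e' yet inflect differently (fimettal, kaomtupe), so the last vowel is not what conditions the rule; whether the stem ends in a vowel or a consonant is.
"nekdofnat" ends in a consonant. The stems ending in a consonant (fimet → fimettal, kutisur → kutisurral) double the final consonant and add -al.
The other pattern: stems ending in a vowel insert -om- after the first vowel.
So nekdofnat → nekdofnattal.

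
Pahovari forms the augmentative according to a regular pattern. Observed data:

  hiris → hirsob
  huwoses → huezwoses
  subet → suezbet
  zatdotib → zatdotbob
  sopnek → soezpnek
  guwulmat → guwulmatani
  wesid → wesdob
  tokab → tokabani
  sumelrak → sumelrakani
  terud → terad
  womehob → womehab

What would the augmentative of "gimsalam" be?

sopnek and sumelrak both end in -k yet inflect differently (soezpnek, sumelrakani), so the final letter is not what conditions the rule; the last vowel is.
"gimsalam" has last vowel 'a'. The stems whose last vowel is 'a' (sumelrak → sumelrakani, guwulmat → guwulmatani, tokab → tokabani) add -ani.
The other patterns: stems whose last vowel is 'o' or 'u' change the last vowel to 'a'; stems whose last vowel is 'e' insert -ez- after the first vowel; stems whose last vowel is 'i' delete the last vowel and add -ob.
So gimsalam → gimsalamani.

gimsalamani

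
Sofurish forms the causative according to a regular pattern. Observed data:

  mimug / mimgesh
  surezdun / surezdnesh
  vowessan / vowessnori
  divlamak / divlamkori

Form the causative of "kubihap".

kubihpori

surezdun and vowessan both end in -n yet inflect differently (surezdnesh, vowessnori), so the final letter is not what conditions the rule; the last vowel is.
"kubihap" has last vowel 'a'. The stems whose last vowel is 'a' (vowessan → vowessnori, divlamak → divlamkori) delete the last vowel and add -ori.
The other pattern: stems whose last vowel is 'u' delete the last vowel and add -esh.
So kubihap → kubihpori.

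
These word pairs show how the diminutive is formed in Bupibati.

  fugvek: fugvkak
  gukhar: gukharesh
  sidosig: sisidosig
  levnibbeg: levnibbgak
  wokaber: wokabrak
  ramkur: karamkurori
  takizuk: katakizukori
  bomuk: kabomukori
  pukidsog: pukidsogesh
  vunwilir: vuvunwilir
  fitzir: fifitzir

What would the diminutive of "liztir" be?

liliztir

fitzir and gukhar both end in -r yet inflect differently (fifitzir, gukharesh), so the final letter is not what conditions the rule; the last vowel is.
"liztir" has last vowel 'i'. The stems whose last vowel is 'i' (sidosig → sisidosig, fitzir → fifitzir, vunwilir → vuvunwilir) repeat the first consonant+vowel as a prefix.
So liztir → liliztir.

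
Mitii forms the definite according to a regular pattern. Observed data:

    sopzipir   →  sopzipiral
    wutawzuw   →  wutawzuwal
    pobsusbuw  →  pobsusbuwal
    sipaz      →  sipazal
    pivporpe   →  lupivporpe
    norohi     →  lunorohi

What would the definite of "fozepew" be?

fozepewal

sopzipir and norohi both have last vowel 'i' yet inflect differently (sopzipiral, lunorohi), so the last vowel is not what conditions the rule; whether the stem ends in a vowel or a consonant is.
"fozepew" ends in a consonant. The stems ending in a consonant (sopzipir → sopzipiral, wutawzuw → wutawzuwal, pobsusbuw → pobsusbuwal) add -al.
The other pattern: stems ending in a vowel add the prefix lu-.
So fozepew → fozepewal.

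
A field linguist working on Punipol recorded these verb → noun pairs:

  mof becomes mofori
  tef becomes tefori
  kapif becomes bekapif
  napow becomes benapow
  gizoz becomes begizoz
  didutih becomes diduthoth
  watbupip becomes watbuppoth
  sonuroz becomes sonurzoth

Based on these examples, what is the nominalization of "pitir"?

mof and kapif both end in -f yet inflect differently (mofori, bekapif), so the final letter is not what conditions the rule; the number of vowels is.
"pitir" has 2 vowels. The stems with 2 vowels (kapif → bekapif, napow → benapow, gizoz → begizoz) add the prefix be-.
So pitir → bepitir.

bepitir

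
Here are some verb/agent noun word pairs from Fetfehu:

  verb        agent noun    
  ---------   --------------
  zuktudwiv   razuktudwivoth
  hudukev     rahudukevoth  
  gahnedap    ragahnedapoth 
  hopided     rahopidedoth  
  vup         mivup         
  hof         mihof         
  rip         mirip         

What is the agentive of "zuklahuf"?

razuklahufoth

gahnedap and vup both end in -p yet inflect differently (ragahnedapoth, mivup), so the final letter is not what conditions the rule; the number of vowels is.
"zuklahuf" has 3 vowels. The stems with 3 vowels (zuktudwiv → razuktudwivoth, hudukev → rahudukevoth, gahnedap → ragahnedapoth) add ra- … -oth around the stem.
The other pattern: stems with 1 vowel add the prefix mi-.
So zuklahuf → razuklahufoth.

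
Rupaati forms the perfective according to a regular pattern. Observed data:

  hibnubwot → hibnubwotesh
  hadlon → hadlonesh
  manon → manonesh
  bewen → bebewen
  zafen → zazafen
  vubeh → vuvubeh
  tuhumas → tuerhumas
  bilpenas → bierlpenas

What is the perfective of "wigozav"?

wiergozav

hadlon and bewen both end in -n yet inflect differently (hadlonesh, bebewen), so the final letter is not what conditions the rule; the last vowel is.
"wigozav" has last vowel 'a'. The stems whose last vowel is 'a' (tuhumas → tuerhumas, bilpenas → bierlpenas) insert -er- after the first vowel.
The other patterns: stems whose last vowel is 'o' add -esh; stems whose last vowel is 'e' repeat the first consonant+vowel as a prefix.
So wigozav → wiergozav.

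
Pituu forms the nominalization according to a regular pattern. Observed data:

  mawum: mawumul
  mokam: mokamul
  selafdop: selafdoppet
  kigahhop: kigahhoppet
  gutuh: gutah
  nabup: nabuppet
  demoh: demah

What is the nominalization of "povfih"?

povfah

gutuh and mawum both have last vowel 'u' yet inflect differently (gutah, mawumul), so the last vowel is not what conditions the rule; the final letter is.
"povfih" ends in -h. The stems ending in -h (demoh → demah, gutuh → gutah) change the last vowel to 'a'.
The other patterns: stems ending in -m add -ul; stems ending in -p double the final consonant and add -et.
So povfih → povfah.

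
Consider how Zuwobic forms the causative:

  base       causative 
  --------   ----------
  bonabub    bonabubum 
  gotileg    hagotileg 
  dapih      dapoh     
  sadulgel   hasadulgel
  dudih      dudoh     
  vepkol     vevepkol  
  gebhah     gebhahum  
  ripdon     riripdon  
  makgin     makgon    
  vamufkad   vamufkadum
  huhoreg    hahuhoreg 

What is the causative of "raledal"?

raledalum

makgin and ripdon both end in -n yet inflect differently (makgon, riripdon), so the final letter is not what conditions the rule; the last vowel is.
"raledal" has last vowel 'a'. The stems whose last vowel is 'a' (vamufkad → vamufkadum, gebhah → gebhahum) add -um.
So raledal → raledalum.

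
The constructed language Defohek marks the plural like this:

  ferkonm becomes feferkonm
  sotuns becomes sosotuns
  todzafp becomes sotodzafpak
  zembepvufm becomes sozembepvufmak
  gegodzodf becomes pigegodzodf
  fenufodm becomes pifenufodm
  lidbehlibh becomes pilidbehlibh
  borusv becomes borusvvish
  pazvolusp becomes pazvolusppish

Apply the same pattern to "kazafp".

ferkonm and zembepvufm both end in -m yet inflect differently (feferkonm, sozembepvufmak), so the final letter is not what conditions the rule; the second-to-last letter is.
"kazafp" has second-to-last letter 'f'. The stems whose second-to-last letter is 'f' (todzafp → sotodzafpak, zembepvufm → sozembepvufmak) add so- … -ak around the stem.
The other patterns: stems whose second-to-last letter is 'n' repeat the first consonant+vowel as a prefix; stems whose second-to-last letter is 'b' or 'd' add the prefix pi-; stems whose second-to-last letter is 's' double the final consonant and add -ish.
So kazafp → sokazafpak.

sokazafpak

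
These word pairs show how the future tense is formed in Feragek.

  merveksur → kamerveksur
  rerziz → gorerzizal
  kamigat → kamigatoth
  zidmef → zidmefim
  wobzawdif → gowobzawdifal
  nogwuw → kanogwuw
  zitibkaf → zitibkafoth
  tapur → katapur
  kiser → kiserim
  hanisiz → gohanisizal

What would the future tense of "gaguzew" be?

wobzawdif and zitibkaf both end in -f yet inflect differently (gowobzawdifal, zitibkafoth), so the final letter is not what conditions the rule; the last vowel is.
"gaguzew" has last vowel 'e'. The stems whose last vowel is 'e' (kiser → kiserim, zidmef → zidmefim) add -im.
So gaguzew → gaguzewim.

gaguzewim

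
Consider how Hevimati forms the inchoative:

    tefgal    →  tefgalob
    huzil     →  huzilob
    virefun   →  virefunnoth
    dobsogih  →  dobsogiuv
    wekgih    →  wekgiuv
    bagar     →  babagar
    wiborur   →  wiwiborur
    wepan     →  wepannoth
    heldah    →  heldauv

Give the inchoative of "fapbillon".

fapbillonnoth

wepan and heldah both have last vowel 'a' yet inflect differently (wepannoth, heldauv), so the last vowel is not what conditions the rule; the final letter is.
"fapbillon" ends in -n. The stems ending in -n (wepan → wepannoth, virefun → virefunnoth) double the final consonant and add -oth.
So fapbillon → fapbillonnoth.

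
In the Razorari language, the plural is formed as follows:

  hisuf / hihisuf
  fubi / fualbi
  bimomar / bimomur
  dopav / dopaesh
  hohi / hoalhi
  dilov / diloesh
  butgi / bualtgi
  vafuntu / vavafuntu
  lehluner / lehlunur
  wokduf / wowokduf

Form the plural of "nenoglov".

nenogloesh

bimomar and dopav both have last vowel 'a' yet inflect differently (bimomur, dopaesh), so the last vowel is not what conditions the rule; the final letter is.
"nenoglov" ends in -v. The stems ending in -v (dilov → diloesh, dopav → dopaesh) drop the final letter and add -esh.
The other patterns: stems ending in -i insert -al- after the first vowel; stems ending in -r change the last vowel to 'u'; stems ending in -f or -u repeat the first consonant+vowel as a prefix.
So nenoglov → nenogloesh.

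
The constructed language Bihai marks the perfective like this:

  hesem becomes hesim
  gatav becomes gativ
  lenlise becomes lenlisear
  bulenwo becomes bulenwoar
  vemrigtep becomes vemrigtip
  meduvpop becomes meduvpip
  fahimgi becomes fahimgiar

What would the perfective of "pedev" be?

pediv

bulenwo and meduvpop both have last vowel 'o' yet inflect differently (bulenwoar, meduvpip), so the last vowel is not what conditions the rule; whether the stem ends in a vowel or a consonant is.
"pedev" ends in a consonant. The stems ending in a consonant (meduvpop → meduvpip, vemrigtep → vemrigtip, gatav → gativ) change the last vowel to 'i'.
The other pattern: stems ending in a vowel add -ar.
So pedev → pediv.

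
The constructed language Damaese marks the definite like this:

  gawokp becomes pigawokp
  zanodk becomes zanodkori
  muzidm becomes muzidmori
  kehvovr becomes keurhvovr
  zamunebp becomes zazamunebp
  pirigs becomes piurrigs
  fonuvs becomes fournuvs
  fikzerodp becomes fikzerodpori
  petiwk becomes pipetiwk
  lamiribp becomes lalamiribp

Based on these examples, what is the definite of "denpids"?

lamiribp and fikzerodp both end in -p yet inflect differently (lalamiribp, fikzerodpori), so the final letter is not what conditions the rule; the second-to-last letter is.
"denpids" has second-to-last letter 'd'. The stems whose second-to-last letter is 'd' (fikzerodp → fikzerodpori, muzidm → muzidmori, zanodk → zanodkori) add -ori.
The other patterns: stems whose second-to-last letter is 'g' or 'v' insert -ur- after the first vowel; stems whose second-to-last letter is 'b' repeat the first consonant+vowel as a prefix; stems whose second-to-last letter is 'k' or 'w' add the prefix pi-.
So denpids → denpidsori.

denpidsori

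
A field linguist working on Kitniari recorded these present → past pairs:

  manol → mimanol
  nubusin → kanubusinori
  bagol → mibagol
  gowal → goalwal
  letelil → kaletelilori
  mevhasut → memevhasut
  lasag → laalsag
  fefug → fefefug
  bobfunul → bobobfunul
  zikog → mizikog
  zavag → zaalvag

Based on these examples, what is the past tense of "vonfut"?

"vonfut" has last vowel 'u'. The stems whose last vowel is 'u' (mevhasut → memevhasut, fefug → fefefug, bobfunul → bobobfunul) repeat the first consonant+vowel as a prefix.
So vonfut → vovonfut.

vovonfut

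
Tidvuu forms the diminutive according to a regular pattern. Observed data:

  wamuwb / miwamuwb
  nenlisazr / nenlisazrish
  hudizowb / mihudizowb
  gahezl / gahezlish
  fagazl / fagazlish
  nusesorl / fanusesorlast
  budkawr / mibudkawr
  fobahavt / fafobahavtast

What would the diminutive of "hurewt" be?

mihurewt

budkawr and nenlisazr both end in -r yet inflect differently (mibudkawr, nenlisazrish), so the final letter is not what conditions the rule; the second-to-last letter is.
"hurewt" has second-to-last letter 'w'. The stems whose second-to-last letter is 'w' (hudizowb → mihudizowb, budkawr → mibudkawr, wamuwb → miwamuwb) add the prefix mi-.
The other patterns: stems whose second-to-last letter is 'z' add -ish; stems whose second-to-last letter is 'r' or 'v' add fa- … -ast around the stem.
So hurewt → mihurewt.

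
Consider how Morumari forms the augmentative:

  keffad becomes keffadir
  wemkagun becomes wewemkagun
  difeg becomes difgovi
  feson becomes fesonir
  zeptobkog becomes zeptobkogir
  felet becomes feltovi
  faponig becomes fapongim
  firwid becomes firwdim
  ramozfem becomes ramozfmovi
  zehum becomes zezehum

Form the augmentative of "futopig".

futopgim

difeg and faponig both end in -g yet inflect differently (difgovi, fapongim), so the final letter is not what conditions the rule; the last vowel is.
"futopig" has last vowel 'i'. The stems whose last vowel is 'i' (faponig → fapongim, firwid → firwdim) delete the last vowel and add -im.
So futopig → futopgim.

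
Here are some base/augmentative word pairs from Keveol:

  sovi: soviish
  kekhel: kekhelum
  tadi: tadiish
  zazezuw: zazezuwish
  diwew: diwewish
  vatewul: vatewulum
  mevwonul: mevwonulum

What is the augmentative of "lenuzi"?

lenuziish

kekhel and diwew both have last vowel 'e' yet inflect differently (kekhelum, diwewish), so the last vowel is not what conditions the rule; the final letter is.
"lenuzi" ends in -i. The stems ending in -i (tadi → tadiish, sovi → soviish) add -ish.
The other pattern: stems ending in -l add -um.
So lenuzi → lenuziish.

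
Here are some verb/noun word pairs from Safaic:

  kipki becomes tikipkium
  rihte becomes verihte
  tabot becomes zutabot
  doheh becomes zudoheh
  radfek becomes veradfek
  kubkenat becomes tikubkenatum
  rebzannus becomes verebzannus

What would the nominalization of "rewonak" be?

verewonak

kubkenat and tabot both end in -t yet inflect differently (tikubkenatum, zutabot), so the final letter is not what conditions the rule; the first letter is.
"rewonak" begins with r-. The stems beginning with r- (radfek → veradfek, rihte → verihte, rebzannus → verebzannus) add the prefix ve-.
So rewonak → verewonak.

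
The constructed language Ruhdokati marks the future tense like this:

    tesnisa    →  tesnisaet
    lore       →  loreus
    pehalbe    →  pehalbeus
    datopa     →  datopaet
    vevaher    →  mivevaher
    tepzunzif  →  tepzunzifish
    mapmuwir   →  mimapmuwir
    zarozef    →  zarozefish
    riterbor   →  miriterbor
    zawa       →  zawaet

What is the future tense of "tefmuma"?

mapmuwir and tepzunzif both have last vowel 'i' yet inflect differently (mimapmuwir, tepzunzifish), so the last vowel is not what conditions the rule; the final letter is.
"tefmuma" ends in -a. The stems ending in -a (datopa → datopaet, zawa → zawaet, tesnisa → tesnisaet) add -et.
So tefmuma → tefmumaet.

tefmumaet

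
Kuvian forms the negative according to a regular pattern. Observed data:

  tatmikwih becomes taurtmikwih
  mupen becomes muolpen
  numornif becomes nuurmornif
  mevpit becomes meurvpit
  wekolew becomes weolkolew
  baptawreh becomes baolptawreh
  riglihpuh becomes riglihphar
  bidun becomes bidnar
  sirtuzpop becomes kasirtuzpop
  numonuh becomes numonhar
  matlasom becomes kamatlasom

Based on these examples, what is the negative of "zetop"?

riglihpuh and tatmikwih both end in -h yet inflect differently (riglihphar, taurtmikwih), so the final letter is not what conditions the rule; the last vowel is.
"zetop" has last vowel 'o'. The stems whose last vowel is 'o' (matlasom → kamatlasom, sirtuzpop → kasirtuzpop) add the prefix ka-.
The other patterns: stems whose last vowel is 'u' delete the last vowel and add -ar; stems whose last vowel is 'i' insert -ur- after the first vowel; stems whose last vowel is 'e' insert -ol- after the first vowel.
So zetop → kazetop.

kazetop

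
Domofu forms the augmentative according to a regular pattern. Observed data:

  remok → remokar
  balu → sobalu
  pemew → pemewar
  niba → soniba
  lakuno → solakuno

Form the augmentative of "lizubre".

"lizubre" ends in a vowel. The stems ending in a vowel (balu → sobalu, lakuno → solakuno, niba → soniba) add the prefix so-.
So lizubre → solizubre.

solizubre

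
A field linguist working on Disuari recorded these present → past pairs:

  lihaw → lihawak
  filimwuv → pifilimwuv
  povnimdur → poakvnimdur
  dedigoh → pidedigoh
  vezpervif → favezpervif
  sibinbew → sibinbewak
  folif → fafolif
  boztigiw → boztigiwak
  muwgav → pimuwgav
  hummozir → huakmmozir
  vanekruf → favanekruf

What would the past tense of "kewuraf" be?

fakewuraf

"kewuraf" ends in -f. The stems ending in -f (vanekruf → favanekruf, folif → fafolif, vezpervif → favezpervif) add the prefix fa-.
So kewuraf → fakewuraf.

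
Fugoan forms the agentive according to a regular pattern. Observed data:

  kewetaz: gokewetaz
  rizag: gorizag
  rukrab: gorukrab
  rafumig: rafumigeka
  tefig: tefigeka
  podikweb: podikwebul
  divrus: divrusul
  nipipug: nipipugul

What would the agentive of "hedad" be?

rizag and rafumig both end in -g yet inflect differently (gorizag, rafumigeka), so the final letter is not what conditions the rule; the last vowel is.
"hedad" has last vowel 'a'. The stems whose last vowel is 'a' (kewetaz → gokewetaz, rizag → gorizag, rukrab → gorukrab) add the prefix go-.
So hedad → gohedad.

gohedad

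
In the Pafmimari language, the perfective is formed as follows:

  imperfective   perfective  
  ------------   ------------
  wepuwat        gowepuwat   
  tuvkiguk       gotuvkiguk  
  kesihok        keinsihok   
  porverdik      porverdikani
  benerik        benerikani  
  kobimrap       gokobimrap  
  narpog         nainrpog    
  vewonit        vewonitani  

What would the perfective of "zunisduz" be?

porverdik and kesihok both end in -k yet inflect differently (porverdikani, keinsihok), so the final letter is not what conditions the rule; the last vowel is.
"zunisduz" has last vowel 'u'. The one such stem in the data (tuvkiguk → gotuvkiguk) adds the prefix go-, so the same rule applies.
So zunisduz → gozunisduz.

gozunisduz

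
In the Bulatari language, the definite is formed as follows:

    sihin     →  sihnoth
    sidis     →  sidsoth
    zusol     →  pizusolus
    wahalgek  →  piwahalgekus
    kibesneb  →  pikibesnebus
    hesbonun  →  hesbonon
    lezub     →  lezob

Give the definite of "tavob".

pitavobus

sihin and hesbonun both end in -n yet inflect differently (sihnoth, hesbonon), so the final letter is not what conditions the rule; the last vowel is.
"tavob" has last vowel 'o'. The one such stem in the data (zusol → pizusolus) adds pi- … -us around the stem, so the same rule applies.
The other patterns: stems whose last vowel is 'i' delete the last vowel and add -oth; stems whose last vowel is 'u' change the last vowel to 'o'.
So tavob → pitavobus.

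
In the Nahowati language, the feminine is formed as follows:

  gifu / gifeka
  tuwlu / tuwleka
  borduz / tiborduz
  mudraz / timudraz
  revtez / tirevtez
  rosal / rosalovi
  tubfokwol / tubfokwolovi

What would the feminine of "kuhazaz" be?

gifu and borduz both have last vowel 'u' yet inflect differently (gifeka, tiborduz), so the last vowel is not what conditions the rule; the final letter is.
"kuhazaz" ends in -z. The stems ending in -z (borduz → tiborduz, mudraz → timudraz, revtez → tirevtez) add the prefix ti-.
The other patterns: stems ending in -u drop the final letter and add -eka; stems ending in -l add -ovi.
So kuhazaz → tikuhazaz.

tikuhazaz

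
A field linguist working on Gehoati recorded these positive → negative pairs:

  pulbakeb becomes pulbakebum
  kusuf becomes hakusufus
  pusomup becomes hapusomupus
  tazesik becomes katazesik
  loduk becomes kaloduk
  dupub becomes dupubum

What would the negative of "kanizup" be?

dupub and loduk both have last vowel 'u' yet inflect differently (dupubum, kaloduk), so the last vowel is not what conditions the rule; the final letter is.
"kanizup" ends in -p. The one such stem in the data (pusomup → hapusomupus) adds ha- … -us around the stem, so the same rule applies.
So kanizup → hakanizupus.

hakanizupus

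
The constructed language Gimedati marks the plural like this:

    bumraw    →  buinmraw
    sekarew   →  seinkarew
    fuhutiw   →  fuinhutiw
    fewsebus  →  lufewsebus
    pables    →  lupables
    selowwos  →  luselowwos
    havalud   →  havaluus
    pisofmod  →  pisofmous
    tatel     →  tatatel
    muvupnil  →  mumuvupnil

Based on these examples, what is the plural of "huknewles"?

luhuknewles

sekarew and pables both have last vowel 'e' yet inflect differently (seinkarew, lupables), so the last vowel is not what conditions the rule; the final letter is.
"huknewles" ends in -s. The stems ending in -s (fewsebus → lufewsebus, pables → lupables, selowwos → luselowwos) add the prefix lu-.
So huknewles → luhuknewles.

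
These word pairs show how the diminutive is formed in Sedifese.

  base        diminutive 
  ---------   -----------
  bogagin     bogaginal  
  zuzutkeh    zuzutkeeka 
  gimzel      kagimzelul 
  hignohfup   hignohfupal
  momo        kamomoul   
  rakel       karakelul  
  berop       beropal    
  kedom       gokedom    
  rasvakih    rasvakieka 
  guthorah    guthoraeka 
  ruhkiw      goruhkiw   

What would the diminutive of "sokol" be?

kasokolul

ruhkiw and rasvakih both have last vowel 'i' yet inflect differently (goruhkiw, rasvakieka), so the last vowel is not what conditions the rule; the final letter is.
"sokol" ends in -l. The stems ending in -l (rakel → karakelul, gimzel → kagimzelul) add ka- … -ul around the stem.
So sokol → kasokolul.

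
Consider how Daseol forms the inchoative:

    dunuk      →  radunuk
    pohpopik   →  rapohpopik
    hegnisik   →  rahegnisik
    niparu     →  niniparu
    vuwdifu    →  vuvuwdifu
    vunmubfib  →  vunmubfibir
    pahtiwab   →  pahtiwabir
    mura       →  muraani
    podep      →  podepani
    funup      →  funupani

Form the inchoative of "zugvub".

"zugvub" ends in -b. The stems ending in -b (vunmubfib → vunmubfibir, pahtiwab → pahtiwabir) add -ir.
The other patterns: stems ending in -k add the prefix ra-; stems ending in -u repeat the first consonant+vowel as a prefix; stems ending in -a or -p add -ani.
So zugvub → zugvubir.

zugvubir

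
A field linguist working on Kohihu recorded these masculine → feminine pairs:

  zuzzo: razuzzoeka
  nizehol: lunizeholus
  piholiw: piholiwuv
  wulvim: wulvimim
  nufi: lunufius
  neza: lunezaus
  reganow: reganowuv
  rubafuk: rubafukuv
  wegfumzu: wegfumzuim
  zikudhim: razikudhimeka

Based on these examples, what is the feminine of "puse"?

"puse" begins with p-. The one such stem in the data (piholiw → piholiwuv) adds -uv, so the same rule applies.
The other patterns: stems beginning with n- add lu- … -us around the stem; stems beginning with z- add ra- … -eka around the stem; stems beginning with w- add -im.
So puse → puseuv.

puseuv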